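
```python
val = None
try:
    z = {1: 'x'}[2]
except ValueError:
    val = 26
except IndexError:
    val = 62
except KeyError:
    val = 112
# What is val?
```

Step-by-step execution trace:
1. `z = {1: 'x'}[2]` raises KeyError.
2. `except ValueError` does not match KeyError; skipped.
3. `except IndexError` does not match KeyError; skipped.
4. `except KeyError` matches → val = 112.
Result: 112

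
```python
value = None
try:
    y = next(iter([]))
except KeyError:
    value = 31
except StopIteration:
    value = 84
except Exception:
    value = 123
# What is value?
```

Step-by-step execution trace:
1. `y = next(iter([]))` raises StopIteration.
2. `except KeyError` does not match StopIteration; skipped.
3. `except StopIteration` matches → value = 84.
4. Remaining except clauses are skipped.
Result: 84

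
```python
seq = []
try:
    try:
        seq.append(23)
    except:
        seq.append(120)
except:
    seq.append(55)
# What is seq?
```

Step-by-step execution trace:
1. Inner try: `seq.append(23)` → seq = [23]. No exception raised.
2. Inner `except` is skipped.
3. Inner try completes normally; outer `except` is skipped.
Result: [23]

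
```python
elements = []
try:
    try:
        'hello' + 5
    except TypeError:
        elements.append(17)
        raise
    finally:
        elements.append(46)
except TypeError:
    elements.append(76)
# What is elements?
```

Step-by-step execution trace:
1. Inner try: `'hello' + 5` raises TypeError.
2. Inner `except TypeError` matches → `elements.append(17)` → elements = [17].
3. bare `raise` re-raises TypeError.
4. Inner `finally` runs during unwinding: `elements.append(46)` → elements = [17, 46].
5. Outer `except TypeError` matches → `elements.append(76)` → elements = [17, 46, 76].
Result: [17, 46, 76]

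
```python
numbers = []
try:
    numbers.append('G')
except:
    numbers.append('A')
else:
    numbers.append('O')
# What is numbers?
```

Step-by-step execution trace:
1. try: `numbers.append('G')` → numbers = ['G']. No exception raised.
2. `except` is skipped.
3. `else` runs (try completed without exception): `numbers.append('O')` → numbers = ['G', 'O'].
Result: ['G', 'O']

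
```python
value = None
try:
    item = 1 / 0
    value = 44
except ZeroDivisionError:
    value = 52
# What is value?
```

Step-by-step execution trace:
1. `item = 1 / 0` raises ZeroDivisionError.
2. `value = 44` is not reached.
3. `except ZeroDivisionError` matches → value = 52.
Result: 52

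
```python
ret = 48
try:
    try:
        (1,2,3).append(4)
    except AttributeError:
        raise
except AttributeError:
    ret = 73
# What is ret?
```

Step-by-step execution trace:
1. Inner try: `(1,2,3).append(4)` raises AttributeError.
2. Inner `except AttributeError` matches; bare `raise` re-raises the same AttributeError.
3. Outer `except AttributeError` matches → ret = 73.
Result: 73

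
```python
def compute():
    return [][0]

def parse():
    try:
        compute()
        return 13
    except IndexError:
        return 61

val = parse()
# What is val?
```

Step-by-step execution trace:
1. `parse()` calls `compute()`.
2. `compute()` evaluates `[][0]`, which raises IndexError; it propagates to the caller.
3. `return 13` is not reached.
4. `except IndexError` in parse matches → returns 61.
5. val = 61.
Result: 61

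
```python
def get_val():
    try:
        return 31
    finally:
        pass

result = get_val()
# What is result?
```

Step-by-step execution trace:
1. `get_val()` enters try: `return 31` sets pending return value 31.
2. Before returning, `finally: pass` runs (no effect).
3. get_val() returns 31 → result = 31.
Result: 31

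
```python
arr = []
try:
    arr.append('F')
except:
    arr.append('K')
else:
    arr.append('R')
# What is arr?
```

Step-by-step execution trace:
1. try: `arr.append('F')` → arr = ['F']. No exception raised.
2. `except` is skipped.
3. `else` runs (try completed without exception): `arr.append('R')` → arr = ['F', 'R'].
Result: ['F', 'R']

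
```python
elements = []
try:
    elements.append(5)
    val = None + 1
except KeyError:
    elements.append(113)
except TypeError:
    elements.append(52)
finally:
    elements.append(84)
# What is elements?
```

Step-by-step execution trace:
1. try: `elements.append(5)` → elements = [5].
2. `val = None + 1` raises TypeError.
3. `except KeyError` does not match TypeError; skipped.
4. `except TypeError` matches → `elements.append(52)` → elements = [5, 52].
5. finally always runs: `elements.append(84)` → elements = [5, 52, 84].
Result: [5, 52, 84]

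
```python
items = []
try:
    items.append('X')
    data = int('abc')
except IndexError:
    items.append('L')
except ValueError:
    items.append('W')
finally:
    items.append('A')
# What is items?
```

Step-by-step execution trace:
1. try: `items.append('X')` → items = ['X'].
2. `data = int('abc')` raises ValueError.
3. `except IndexError` does not match ValueError; skipped.
4. `except ValueError` matches → `items.append('W')` → items = ['X', 'W'].
5. finally always runs: `items.append('A')` → items = ['X', 'W', 'A'].
Result: ['X', 'W', 'A']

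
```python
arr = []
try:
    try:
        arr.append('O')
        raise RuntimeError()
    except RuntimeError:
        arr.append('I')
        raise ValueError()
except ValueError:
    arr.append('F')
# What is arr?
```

Step-by-step execution trace:
1. Inner try: `arr.append('O')` → arr = ['O'].
2. `raise RuntimeError()` raises RuntimeError.
3. Inner `except RuntimeError` matches → `arr.append('I')` → arr = ['O', 'I'].
4. `raise ValueError()` raises ValueError; propagates to outer try.
5. Outer `except ValueError` matches → `arr.append('F')` → arr = ['O', 'I', 'F'].
Result: ['O', 'I', 'F']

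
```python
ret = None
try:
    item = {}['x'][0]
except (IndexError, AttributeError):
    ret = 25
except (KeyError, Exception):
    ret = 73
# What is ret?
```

Step-by-step execution trace:
1. `item = {}['x'][0]` raises KeyError.
2. `except (IndexError, AttributeError)` does not match KeyError; skipped.
3. `except (KeyError, Exception)` matches (KeyError is in the tuple) → ret = 73.
Result: 73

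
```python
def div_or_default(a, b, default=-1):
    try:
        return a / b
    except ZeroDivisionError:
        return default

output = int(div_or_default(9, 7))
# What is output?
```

Step-by-step execution trace:
1. `div_or_default(9, 7)` enters try: `return 9 / 7` → returns 1.2857142857142858. No exception raised.
2. `except ZeroDivisionError` is skipped.
3. `int(1.2857142857142858)` → 1 → output = 1.
Result: 1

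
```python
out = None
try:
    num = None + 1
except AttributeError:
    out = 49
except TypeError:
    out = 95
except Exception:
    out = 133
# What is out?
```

Step-by-step execution trace:
1. `num = None + 1` raises TypeError.
2. `except AttributeError` does not match TypeError; skipped.
3. `except TypeError` matches → out = 95.
4. Remaining except clauses are skipped.
Result: 95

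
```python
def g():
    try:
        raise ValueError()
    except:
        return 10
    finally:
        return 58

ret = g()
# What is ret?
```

Step-by-step execution trace:
1. `g()` enters try: `raise ValueError()` raises ValueError.
2. bare `except` matches → `return 10` sets pending return value 10.
3. Before returning, `finally: return 58` runs and overrides the pending return.
4. g() returns 58 → ret = 58.
Result: 58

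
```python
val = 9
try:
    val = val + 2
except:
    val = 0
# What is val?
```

Step-by-step execution trace:
1. val starts at 9.
2. try: `val = val + 2` → val = 11. No exception raised.
3. `except` is skipped.
Result: 11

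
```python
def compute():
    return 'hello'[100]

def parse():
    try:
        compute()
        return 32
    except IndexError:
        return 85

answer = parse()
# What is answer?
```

Step-by-step execution trace:
1. `parse()` calls `compute()`.
2. `compute()` evaluates `'hello'[100]`, which raises IndexError; it propagates to the caller.
3. `return 32` is not reached.
4. `except IndexError` in parse matches → returns 85.
5. answer = 85.
Result: 85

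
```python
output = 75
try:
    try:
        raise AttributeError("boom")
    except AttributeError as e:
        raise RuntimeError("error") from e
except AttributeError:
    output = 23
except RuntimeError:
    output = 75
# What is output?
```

Step-by-step execution trace:
1. Inner try raises AttributeError; inner `except AttributeError as e` catches it.
2. `raise RuntimeError(...) from e` raises RuntimeError (AttributeError is attached as __cause__, but only RuntimeError is active).
3. Outer `except AttributeError` does not match RuntimeError; skipped.
4. Outer `except RuntimeError` matches → output = 75.
Result: 75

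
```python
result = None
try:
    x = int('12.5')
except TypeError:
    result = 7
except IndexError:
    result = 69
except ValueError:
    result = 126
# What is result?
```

Step-by-step execution trace:
1. `x = int('12.5')` raises ValueError.
2. `except TypeError` does not match ValueError; skipped.
3. `except IndexError` does not match ValueError; skipped.
4. `except ValueError` matches → result = 126.
Result: 126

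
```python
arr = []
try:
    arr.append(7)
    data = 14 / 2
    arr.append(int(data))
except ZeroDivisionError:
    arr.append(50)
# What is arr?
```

Step-by-step execution trace:
1. try: `arr.append(7)` → arr = [7].
2. `data = 14 / 2` → data = 7.0. No exception raised.
3. `arr.append(int(data))` → arr = [7, 7].
4. `except ZeroDivisionError` is skipped (no exception was raised).
Result: [7, 7]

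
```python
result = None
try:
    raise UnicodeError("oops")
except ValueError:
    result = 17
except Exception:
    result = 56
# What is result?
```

Step-by-step execution trace:
1. `raise UnicodeError(...)` raises UnicodeError.
2. `except ValueError` matches (UnicodeError is a subclass of ValueError) → result = 17.
3. `except Exception` is not reached.
Result: 17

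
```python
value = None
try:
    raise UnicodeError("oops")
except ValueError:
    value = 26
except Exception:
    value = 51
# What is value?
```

Step-by-step execution trace:
1. `raise UnicodeError(...)` raises UnicodeError.
2. `except ValueError` matches (UnicodeError is a subclass of ValueError) → value = 26.
3. `except Exception` is not reached.
Result: 26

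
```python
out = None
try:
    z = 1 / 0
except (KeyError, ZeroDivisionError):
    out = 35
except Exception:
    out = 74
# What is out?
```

Step-by-step execution trace:
1. `z = 1 / 0` raises ZeroDivisionError.
2. `except (KeyError, ZeroDivisionError)` matches (ZeroDivisionError is in the tuple) → out = 35.
3. `except Exception` is not reached.
Result: 35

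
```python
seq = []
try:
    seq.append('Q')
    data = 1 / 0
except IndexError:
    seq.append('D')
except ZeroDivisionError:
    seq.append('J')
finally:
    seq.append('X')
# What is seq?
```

Step-by-step execution trace:
1. try: `seq.append('Q')` → seq = ['Q'].
2. `data = 1 / 0` raises ZeroDivisionError.
3. `except IndexError` does not match ZeroDivisionError; skipped.
4. `except ZeroDivisionError` matches → `seq.append('J')` → seq = ['Q', 'J'].
5. finally always runs: `seq.append('X')` → seq = ['Q', 'J', 'X'].
Result: ['Q', 'J', 'X']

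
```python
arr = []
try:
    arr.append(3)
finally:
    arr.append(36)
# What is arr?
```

Step-by-step execution trace:
1. try: `arr.append(3)` → arr = [3].
2. The try body completes without raising.
3. finally always runs: `arr.append(36)` → arr = [3, 36].
Result: [3, 36]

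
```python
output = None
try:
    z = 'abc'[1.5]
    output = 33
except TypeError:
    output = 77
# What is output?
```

Step-by-step execution trace:
1. `z = 'abc'[1.5]` raises TypeError.
2. `output = 33` is not reached.
3. `except TypeError` matches → output = 77.
Result: 77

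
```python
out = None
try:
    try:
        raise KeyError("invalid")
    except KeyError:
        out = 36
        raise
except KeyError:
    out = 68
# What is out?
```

Step-by-step execution trace:
1. Inner try: `raise KeyError("invalid")` raises KeyError.
2. Inner `except KeyError` matches → out = 36.
3. bare `raise` re-raises the same KeyError.
4. Outer `except KeyError` matches → out = 68.
Result: 68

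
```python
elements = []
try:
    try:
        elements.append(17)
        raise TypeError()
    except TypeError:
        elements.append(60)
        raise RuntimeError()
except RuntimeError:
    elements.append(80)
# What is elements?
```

Step-by-step execution trace:
1. Inner try: `elements.append(17)` → elements = [17].
2. `raise TypeError()` raises TypeError.
3. Inner `except TypeError` matches → `elements.append(60)` → elements = [17, 60].
4. `raise RuntimeError()` raises RuntimeError; propagates to outer try.
5. Outer `except RuntimeError` matches → `elements.append(80)` → elements = [17, 60, 80].
Result: [17, 60, 80]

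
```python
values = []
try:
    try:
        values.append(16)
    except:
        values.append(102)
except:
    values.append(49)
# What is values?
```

Step-by-step execution trace:
1. Inner try: `values.append(16)` → values = [16]. No exception raised.
2. Inner `except` is skipped.
3. Inner try completes normally; outer `except` is skipped.
Result: [16]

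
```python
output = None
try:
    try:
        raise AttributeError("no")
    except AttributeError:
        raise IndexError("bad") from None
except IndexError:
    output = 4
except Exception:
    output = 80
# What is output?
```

Step-by-step execution trace:
1. Inner try raises AttributeError; inner `except AttributeError` catches it.
2. `raise IndexError(...) from None` raises IndexError (from None suppresses __context__, but the active exception is still IndexError).
3. Outer `except IndexError` matches → output = 4.
4. `except Exception` is not reached.
Result: 4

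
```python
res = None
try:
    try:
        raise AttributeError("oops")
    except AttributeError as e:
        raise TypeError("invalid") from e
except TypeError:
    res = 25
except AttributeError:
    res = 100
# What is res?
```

Step-by-step execution trace:
1. Inner try raises AttributeError; inner `except AttributeError as e` catches it.
2. `raise TypeError(...) from e` raises TypeError (AttributeError is attached as __cause__, but only TypeError is active).
3. Outer `except TypeError` matches → res = 25.
4. `except AttributeError` is not reached.
Result: 25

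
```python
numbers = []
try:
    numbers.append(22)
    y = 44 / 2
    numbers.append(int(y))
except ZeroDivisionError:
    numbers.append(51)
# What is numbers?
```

Step-by-step execution trace:
1. try: `numbers.append(22)` → numbers = [22].
2. `y = 44 / 2` → y = 22.0. No exception raised.
3. `numbers.append(int(y))` → numbers = [22, 22].
4. `except ZeroDivisionError` is skipped (no exception was raised).
Result: [22, 22]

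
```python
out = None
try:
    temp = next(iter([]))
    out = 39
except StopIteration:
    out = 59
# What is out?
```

Step-by-step execution trace:
1. `temp = next(iter([]))` raises StopIteration.
2. `out = 39` is not reached.
3. `except StopIteration` matches → out = 59.
Result: 59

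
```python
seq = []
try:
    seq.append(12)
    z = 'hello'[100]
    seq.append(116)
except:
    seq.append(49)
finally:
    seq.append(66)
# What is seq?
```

Step-by-step execution trace:
1. try: `seq.append(12)` → seq = [12].
2. `z = 'hello'[100]` raises IndexError; `seq.append(116)` is not reached.
3. bare `except` matches → `seq.append(49)` → seq = [12, 49].
4. finally always runs: `seq.append(66)` → seq = [12, 49, 66].
Result: [12, 49, 66]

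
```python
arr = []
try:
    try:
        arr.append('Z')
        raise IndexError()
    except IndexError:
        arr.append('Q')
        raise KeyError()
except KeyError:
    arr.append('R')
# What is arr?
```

Step-by-step execution trace:
1. Inner try: `arr.append('Z')` → arr = ['Z'].
2. `raise IndexError()` raises IndexError.
3. Inner `except IndexError` matches → `arr.append('Q')` → arr = ['Z', 'Q'].
4. `raise KeyError()` raises KeyError; propagates to outer try.
5. Outer `except KeyError` matches → `arr.append('R')` → arr = ['Z', 'Q', 'R'].
Result: ['Z', 'Q', 'R']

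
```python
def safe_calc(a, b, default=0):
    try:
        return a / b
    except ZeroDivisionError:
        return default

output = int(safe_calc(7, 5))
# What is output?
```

Step-by-step execution trace:
1. `safe_calc(7, 5)` enters try: `return 7 / 5` → returns 1.4. No exception raised.
2. `except ZeroDivisionError` is skipped.
3. `int(1.4)` → 1 → output = 1.
Result: 1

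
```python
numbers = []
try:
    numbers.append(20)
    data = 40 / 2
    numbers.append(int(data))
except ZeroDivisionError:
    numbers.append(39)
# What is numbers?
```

Step-by-step execution trace:
1. try: `numbers.append(20)` → numbers = [20].
2. `data = 40 / 2` → data = 20.0. No exception raised.
3. `numbers.append(int(data))` → numbers = [20, 20].
4. `except ZeroDivisionError` is skipped (no exception was raised).
Result: [20, 20]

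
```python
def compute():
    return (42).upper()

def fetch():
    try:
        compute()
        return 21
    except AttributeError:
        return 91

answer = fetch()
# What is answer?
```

Step-by-step execution trace:
1. `fetch()` calls `compute()`.
2. `compute()` evaluates `(42).upper()`, which raises AttributeError; it propagates to the caller.
3. `return 21` is not reached.
4. `except AttributeError` in fetch matches → returns 91.
5. answer = 91.
Result: 91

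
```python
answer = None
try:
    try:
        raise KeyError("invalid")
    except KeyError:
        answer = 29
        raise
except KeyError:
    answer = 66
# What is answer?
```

Step-by-step execution trace:
1. Inner try: `raise KeyError("invalid")` raises KeyError.
2. Inner `except KeyError` matches → answer = 29.
3. bare `raise` re-raises the same KeyError.
4. Outer `except KeyError` matches → answer = 66.
Result: 66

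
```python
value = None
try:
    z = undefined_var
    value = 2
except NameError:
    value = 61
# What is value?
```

Step-by-step execution trace:
1. `z = undefined_var` raises NameError.
2. `value = 2` is not reached.
3. `except NameError` matches → value = 61.
Result: 61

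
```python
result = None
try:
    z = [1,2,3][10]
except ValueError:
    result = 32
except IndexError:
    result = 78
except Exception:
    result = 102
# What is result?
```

Step-by-step execution trace:
1. `z = [1,2,3][10]` raises IndexError.
2. `except ValueError` does not match IndexError; skipped.
3. `except IndexError` matches → result = 78.
4. Remaining except clauses are skipped.
Result: 78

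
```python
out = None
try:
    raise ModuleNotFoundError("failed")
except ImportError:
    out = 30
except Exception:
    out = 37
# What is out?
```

Step-by-step execution trace:
1. `raise ModuleNotFoundError(...)` raises ModuleNotFoundError.
2. `except ImportError` matches (ModuleNotFoundError is a subclass of ImportError) → out = 30.
3. `except Exception` is not reached.
Result: 30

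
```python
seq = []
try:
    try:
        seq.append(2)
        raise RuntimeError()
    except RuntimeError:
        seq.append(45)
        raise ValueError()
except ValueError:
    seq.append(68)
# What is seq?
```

Step-by-step execution trace:
1. Inner try: `seq.append(2)` → seq = [2].
2. `raise RuntimeError()` raises RuntimeError.
3. Inner `except RuntimeError` matches → `seq.append(45)` → seq = [2, 45].
4. `raise ValueError()` raises ValueError; propagates to outer try.
5. Outer `except ValueError` matches → `seq.append(68)` → seq = [2, 45, 68].
Result: [2, 45, 68]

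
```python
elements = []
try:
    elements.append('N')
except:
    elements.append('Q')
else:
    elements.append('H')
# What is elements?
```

Step-by-step execution trace:
1. try: `elements.append('N')` → elements = ['N']. No exception raised.
2. `except` is skipped.
3. `else` runs (try completed without exception): `elements.append('H')` → elements = ['N', 'H'].
Result: ['N', 'H']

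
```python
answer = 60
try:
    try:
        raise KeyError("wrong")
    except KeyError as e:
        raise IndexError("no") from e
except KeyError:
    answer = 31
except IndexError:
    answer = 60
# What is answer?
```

Step-by-step execution trace:
1. Inner try raises KeyError; inner `except KeyError as e` catches it.
2. `raise IndexError(...) from e` raises IndexError (KeyError is attached as __cause__, but only IndexError is active).
3. Outer `except KeyError` does not match IndexError; skipped.
4. Outer `except IndexError` matches → answer = 60.
Result: 60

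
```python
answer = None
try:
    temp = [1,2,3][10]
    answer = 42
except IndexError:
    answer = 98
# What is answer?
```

Step-by-step execution trace:
1. `temp = [1,2,3][10]` raises IndexError.
2. `answer = 42` is not reached.
3. `except IndexError` matches → answer = 98.
Result: 98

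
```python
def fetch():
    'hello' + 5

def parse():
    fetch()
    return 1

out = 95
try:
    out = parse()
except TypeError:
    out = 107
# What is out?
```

Step-by-step execution trace:
1. out starts at 95.
2. try: `parse()` calls `fetch()`.
3. `fetch()` evaluates `'hello' + 5`, which raises TypeError; it propagates through parse (uncaught).
4. `return 1` in parse is not reached; the assignment to out does not complete.
5. `except TypeError` matches → out = 107.
Result: 107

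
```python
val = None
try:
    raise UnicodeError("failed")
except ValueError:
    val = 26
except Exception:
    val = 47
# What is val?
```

Step-by-step execution trace:
1. `raise UnicodeError(...)` raises UnicodeError.
2. `except ValueError` matches (UnicodeError is a subclass of ValueError) → val = 26.
3. `except Exception` is not reached.
Result: 26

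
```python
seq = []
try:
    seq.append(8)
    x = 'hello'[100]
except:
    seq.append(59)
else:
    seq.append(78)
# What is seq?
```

Step-by-step execution trace:
1. try: `seq.append(8)` → seq = [8].
2. `x = 'hello'[100]` raises IndexError.
3. bare `except` matches → `seq.append(59)` → seq = [8, 59].
4. `else` is skipped (an exception was raised).
Result: [8, 59]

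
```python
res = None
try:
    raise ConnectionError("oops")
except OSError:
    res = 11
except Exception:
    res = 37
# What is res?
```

Step-by-step execution trace:
1. `raise ConnectionError(...)` raises ConnectionError.
2. `except OSError` matches (ConnectionError is a subclass of OSError) → res = 11.
3. `except Exception` is not reached.
Result: 11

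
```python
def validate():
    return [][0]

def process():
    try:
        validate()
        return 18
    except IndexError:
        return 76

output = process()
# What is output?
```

Step-by-step execution trace:
1. `process()` calls `validate()`.
2. `validate()` evaluates `[][0]`, which raises IndexError; it propagates to the caller.
3. `return 18` is not reached.
4. `except IndexError` in process matches → returns 76.
5. output = 76.
Result: 76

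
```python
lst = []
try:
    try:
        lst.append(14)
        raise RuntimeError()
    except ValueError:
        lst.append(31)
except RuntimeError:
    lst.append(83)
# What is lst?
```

Step-by-step execution trace:
1. Inner try: `lst.append(14)` → lst = [14].
2. `raise RuntimeError()` raises RuntimeError.
3. Inner `except ValueError` does not match RuntimeError; exception propagates to outer try.
4. Outer `except RuntimeError` matches → `lst.append(83)` → lst = [14, 83].
Result: [14, 83]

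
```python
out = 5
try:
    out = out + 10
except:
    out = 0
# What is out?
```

Step-by-step execution trace:
1. out starts at 5.
2. try: `out = out + 10` → out = 15. No exception raised.
3. `except` is skipped.
Result: 15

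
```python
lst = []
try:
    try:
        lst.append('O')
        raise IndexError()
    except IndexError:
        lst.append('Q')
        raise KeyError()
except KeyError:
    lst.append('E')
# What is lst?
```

Step-by-step execution trace:
1. Inner try: `lst.append('O')` → lst = ['O'].
2. `raise IndexError()` raises IndexError.
3. Inner `except IndexError` matches → `lst.append('Q')` → lst = ['O', 'Q'].
4. `raise KeyError()` raises KeyError; propagates to outer try.
5. Outer `except KeyError` matches → `lst.append('E')` → lst = ['O', 'Q', 'E'].
Result: ['O', 'Q', 'E']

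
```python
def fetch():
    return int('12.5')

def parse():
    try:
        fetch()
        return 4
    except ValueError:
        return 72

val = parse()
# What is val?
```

Step-by-step execution trace:
1. `parse()` calls `fetch()`.
2. `fetch()` evaluates `int('12.5')`, which raises ValueError; it propagates to the caller.
3. `return 4` is not reached.
4. `except ValueError` in parse matches → returns 72.
5. val = 72.
Result: 72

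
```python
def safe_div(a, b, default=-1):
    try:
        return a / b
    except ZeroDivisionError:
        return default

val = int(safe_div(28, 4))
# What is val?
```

Step-by-step execution trace:
1. `safe_div(28, 4)` enters try: `return 28 / 4` → returns 7.0. No exception raised.
2. `except ZeroDivisionError` is skipped.
3. `int(7.0)` → 7 → val = 7.
Result: 7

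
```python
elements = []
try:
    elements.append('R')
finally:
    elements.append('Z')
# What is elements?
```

Step-by-step execution trace:
1. try: `elements.append('R')` → elements = ['R'].
2. The try body completes without raising.
3. finally always runs: `elements.append('Z')` → elements = ['R', 'Z'].
Result: ['R', 'Z']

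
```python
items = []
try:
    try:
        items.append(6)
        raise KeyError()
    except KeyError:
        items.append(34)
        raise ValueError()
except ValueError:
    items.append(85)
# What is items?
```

Step-by-step execution trace:
1. Inner try: `items.append(6)` → items = [6].
2. `raise KeyError()` raises KeyError.
3. Inner `except KeyError` matches → `items.append(34)` → items = [6, 34].
4. `raise ValueError()` raises ValueError; propagates to outer try.
5. Outer `except ValueError` matches → `items.append(85)` → items = [6, 34, 85].
Result: [6, 34, 85]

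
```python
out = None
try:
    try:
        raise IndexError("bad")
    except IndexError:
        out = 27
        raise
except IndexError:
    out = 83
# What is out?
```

Step-by-step execution trace:
1. Inner try: `raise IndexError("bad")` raises IndexError.
2. Inner `except IndexError` matches → out = 27.
3. bare `raise` re-raises the same IndexError.
4. Outer `except IndexError` matches → out = 83.
Result: 83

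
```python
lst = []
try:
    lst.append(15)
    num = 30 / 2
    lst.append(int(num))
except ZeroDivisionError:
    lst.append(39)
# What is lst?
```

Step-by-step execution trace:
1. try: `lst.append(15)` → lst = [15].
2. `num = 30 / 2` → num = 15.0. No exception raised.
3. `lst.append(int(num))` → lst = [15, 15].
4. `except ZeroDivisionError` is skipped (no exception was raised).
Result: [15, 15]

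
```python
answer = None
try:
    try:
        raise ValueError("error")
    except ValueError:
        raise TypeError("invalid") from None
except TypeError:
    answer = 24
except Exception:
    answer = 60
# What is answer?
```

Step-by-step execution trace:
1. Inner try raises ValueError; inner `except ValueError` catches it.
2. `raise TypeError(...) from None` raises TypeError (from None suppresses __context__, but the active exception is still TypeError).
3. Outer `except TypeError` matches → answer = 24.
4. `except Exception` is not reached.
Result: 24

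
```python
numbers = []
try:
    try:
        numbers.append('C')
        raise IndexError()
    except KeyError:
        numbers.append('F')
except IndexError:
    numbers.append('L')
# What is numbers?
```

Step-by-step execution trace:
1. Inner try: `numbers.append('C')` → numbers = ['C'].
2. `raise IndexError()` raises IndexError.
3. Inner `except KeyError` does not match IndexError; exception propagates to outer try.
4. Outer `except IndexError` matches → `numbers.append('L')` → numbers = ['C', 'L'].
Result: ['C', 'L']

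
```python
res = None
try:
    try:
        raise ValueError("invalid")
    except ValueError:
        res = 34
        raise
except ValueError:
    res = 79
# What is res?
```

Step-by-step execution trace:
1. Inner try: `raise ValueError("invalid")` raises ValueError.
2. Inner `except ValueError` matches → res = 34.
3. bare `raise` re-raises the same ValueError.
4. Outer `except ValueError` matches → res = 79.
Result: 79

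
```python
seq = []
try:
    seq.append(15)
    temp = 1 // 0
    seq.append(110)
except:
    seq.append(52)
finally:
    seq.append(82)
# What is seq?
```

Step-by-step execution trace:
1. try: `seq.append(15)` → seq = [15].
2. `temp = 1 // 0` raises ZeroDivisionError; `seq.append(110)` is not reached.
3. bare `except` matches → `seq.append(52)` → seq = [15, 52].
4. finally always runs: `seq.append(82)` → seq = [15, 52, 82].
Result: [15, 52, 82]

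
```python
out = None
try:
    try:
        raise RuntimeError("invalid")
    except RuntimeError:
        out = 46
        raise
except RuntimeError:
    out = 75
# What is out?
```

Step-by-step execution trace:
1. Inner try: `raise RuntimeError("invalid")` raises RuntimeError.
2. Inner `except RuntimeError` matches → out = 46.
3. bare `raise` re-raises the same RuntimeError.
4. Outer `except RuntimeError` matches → out = 75.
Result: 75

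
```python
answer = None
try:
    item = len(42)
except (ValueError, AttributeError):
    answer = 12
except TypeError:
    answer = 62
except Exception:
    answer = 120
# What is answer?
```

Step-by-step execution trace:
1. `item = len(42)` raises TypeError.
2. `except (ValueError, AttributeError)` does not match TypeError; skipped.
3. `except TypeError` matches (exact type match) → answer = 62.
4. `except Exception` is not reached.
Result: 62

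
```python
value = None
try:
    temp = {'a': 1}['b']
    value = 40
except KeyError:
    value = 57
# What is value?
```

Step-by-step execution trace:
1. `temp = {'a': 1}['b']` raises KeyError.
2. `value = 40` is not reached.
3. `except KeyError` matches → value = 57.
Result: 57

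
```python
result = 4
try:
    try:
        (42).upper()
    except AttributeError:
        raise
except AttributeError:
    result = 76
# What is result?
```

Step-by-step execution trace:
1. Inner try: `(42).upper()` raises AttributeError.
2. Inner `except AttributeError` matches; bare `raise` re-raises the same AttributeError.
3. Outer `except AttributeError` matches → result = 76.
Result: 76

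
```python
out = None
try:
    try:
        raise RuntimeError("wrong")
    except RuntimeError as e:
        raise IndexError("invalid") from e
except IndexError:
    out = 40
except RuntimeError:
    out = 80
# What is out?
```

Step-by-step execution trace:
1. Inner try raises RuntimeError; inner `except RuntimeError as e` catches it.
2. `raise IndexError(...) from e` raises IndexError (RuntimeError is attached as __cause__, but only IndexError is active).
3. Outer `except IndexError` matches → out = 40.
4. `except RuntimeError` is not reached.
Result: 40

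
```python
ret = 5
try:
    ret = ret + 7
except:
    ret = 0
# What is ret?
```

Step-by-step execution trace:
1. ret starts at 5.
2. try: `ret = ret + 7` → ret = 12. No exception raised.
3. `except` is skipped.
Result: 12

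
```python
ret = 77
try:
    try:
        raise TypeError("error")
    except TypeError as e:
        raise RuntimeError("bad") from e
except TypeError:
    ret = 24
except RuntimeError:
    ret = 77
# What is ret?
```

Step-by-step execution trace:
1. Inner try raises TypeError; inner `except TypeError as e` catches it.
2. `raise RuntimeError(...) from e` raises RuntimeError (TypeError is attached as __cause__, but only RuntimeError is active).
3. Outer `except TypeError` does not match RuntimeError; skipped.
4. Outer `except RuntimeError` matches → ret = 77.
Result: 77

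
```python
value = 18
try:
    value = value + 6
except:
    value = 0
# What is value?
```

Step-by-step execution trace:
1. value starts at 18.
2. try: `value = value + 6` → value = 24. No exception raised.
3. `except` is skipped.
Result: 24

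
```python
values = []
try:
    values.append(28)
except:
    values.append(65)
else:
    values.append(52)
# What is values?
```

Step-by-step execution trace:
1. try: `values.append(28)` → values = [28]. No exception raised.
2. `except` is skipped.
3. `else` runs (try completed without exception): `values.append(52)` → values = [28, 52].
Result: [28, 52]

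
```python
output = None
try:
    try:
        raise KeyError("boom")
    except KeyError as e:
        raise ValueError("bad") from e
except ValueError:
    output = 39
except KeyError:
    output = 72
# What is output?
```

Step-by-step execution trace:
1. Inner try raises KeyError; inner `except KeyError as e` catches it.
2. `raise ValueError(...) from e` raises ValueError (KeyError is attached as __cause__, but only ValueError is active).
3. Outer `except ValueError` matches → output = 39.
4. `except KeyError` is not reached.
Result: 39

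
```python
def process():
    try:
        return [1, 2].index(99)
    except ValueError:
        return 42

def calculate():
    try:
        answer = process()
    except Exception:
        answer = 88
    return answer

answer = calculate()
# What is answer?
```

Step-by-step execution trace:
1. `calculate()` calls `process()`.
2. In process: `[1, 2].index(99)` raises ValueError; `except ValueError` catches it → returns 42.
3. In calculate: `answer = process()` → answer = 42. No exception reaches calculate.
4. `except Exception` is skipped; calculate returns 42.
5. answer = 42.
Result: 42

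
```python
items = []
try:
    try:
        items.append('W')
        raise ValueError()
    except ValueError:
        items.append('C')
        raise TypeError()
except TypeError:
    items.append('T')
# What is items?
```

Step-by-step execution trace:
1. Inner try: `items.append('W')` → items = ['W'].
2. `raise ValueError()` raises ValueError.
3. Inner `except ValueError` matches → `items.append('C')` → items = ['W', 'C'].
4. `raise TypeError()` raises TypeError; propagates to outer try.
5. Outer `except TypeError` matches → `items.append('T')` → items = ['W', 'C', 'T'].
Result: ['W', 'C', 'T']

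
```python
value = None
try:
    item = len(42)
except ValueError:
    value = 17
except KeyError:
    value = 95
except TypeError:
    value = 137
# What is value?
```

Step-by-step execution trace:
1. `item = len(42)` raises TypeError.
2. `except ValueError` does not match TypeError; skipped.
3. `except KeyError` does not match TypeError; skipped.
4. `except TypeError` matches → value = 137.
Result: 137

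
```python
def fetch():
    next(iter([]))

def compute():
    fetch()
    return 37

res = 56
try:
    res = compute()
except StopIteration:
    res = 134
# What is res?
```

Step-by-step execution trace:
1. res starts at 56.
2. try: `compute()` calls `fetch()`.
3. `fetch()` evaluates `next(iter([]))`, which raises StopIteration; it propagates through compute (uncaught).
4. `return 37` in compute is not reached; the assignment to res does not complete.
5. `except StopIteration` matches → res = 134.
Result: 134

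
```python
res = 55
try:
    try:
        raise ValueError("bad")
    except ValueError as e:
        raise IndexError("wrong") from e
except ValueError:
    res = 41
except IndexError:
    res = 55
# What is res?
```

Step-by-step execution trace:
1. Inner try raises ValueError; inner `except ValueError as e` catches it.
2. `raise IndexError(...) from e` raises IndexError (ValueError is attached as __cause__, but only IndexError is active).
3. Outer `except ValueError` does not match IndexError; skipped.
4. Outer `except IndexError` matches → res = 55.
Result: 55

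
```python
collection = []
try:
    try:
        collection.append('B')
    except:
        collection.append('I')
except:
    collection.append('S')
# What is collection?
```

Step-by-step execution trace:
1. Inner try: `collection.append('B')` → collection = ['B']. No exception raised.
2. Inner `except` is skipped.
3. Inner try completes normally; outer `except` is skipped.
Result: ['B']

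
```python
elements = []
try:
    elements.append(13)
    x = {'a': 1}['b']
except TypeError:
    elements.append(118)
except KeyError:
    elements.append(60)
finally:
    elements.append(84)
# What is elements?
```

Step-by-step execution trace:
1. try: `elements.append(13)` → elements = [13].
2. `x = {'a': 1}['b']` raises KeyError.
3. `except TypeError` does not match KeyError; skipped.
4. `except KeyError` matches → `elements.append(60)` → elements = [13, 60].
5. finally always runs: `elements.append(84)` → elements = [13, 60, 84].
Result: [13, 60, 84]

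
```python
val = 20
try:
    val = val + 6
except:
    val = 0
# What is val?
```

Step-by-step execution trace:
1. val starts at 20.
2. try: `val = val + 6` → val = 26. No exception raised.
3. `except` is skipped.
Result: 26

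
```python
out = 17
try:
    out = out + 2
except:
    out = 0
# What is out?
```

Step-by-step execution trace:
1. out starts at 17.
2. try: `out = out + 2` → out = 19. No exception raised.
3. `except` is skipped.
Result: 19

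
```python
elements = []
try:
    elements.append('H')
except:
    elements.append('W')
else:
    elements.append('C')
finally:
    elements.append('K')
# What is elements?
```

Step-by-step execution trace:
1. try: `elements.append('H')` → elements = ['H']. No exception raised.
2. `except` is skipped.
3. `else` runs: `elements.append('C')` → elements = ['H', 'C'].
4. `finally` always runs: `elements.append('K')` → elements = ['H', 'C', 'K'].
Result: ['H', 'C', 'K']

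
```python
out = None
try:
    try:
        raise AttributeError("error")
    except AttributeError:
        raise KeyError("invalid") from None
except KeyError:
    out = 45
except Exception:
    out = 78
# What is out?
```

Step-by-step execution trace:
1. Inner try raises AttributeError; inner `except AttributeError` catches it.
2. `raise KeyError(...) from None` raises KeyError (from None suppresses __context__, but the active exception is still KeyError).
3. Outer `except KeyError` matches → out = 45.
4. `except Exception` is not reached.
Result: 45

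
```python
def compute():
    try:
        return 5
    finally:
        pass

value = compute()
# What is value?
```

Step-by-step execution trace:
1. `compute()` enters try: `return 5` sets pending return value 5.
2. Before returning, `finally: pass` runs (no effect).
3. compute() returns 5 → value = 5.
Result: 5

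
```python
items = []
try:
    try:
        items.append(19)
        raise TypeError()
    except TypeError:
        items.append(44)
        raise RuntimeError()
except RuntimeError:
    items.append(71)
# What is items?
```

Step-by-step execution trace:
1. Inner try: `items.append(19)` → items = [19].
2. `raise TypeError()` raises TypeError.
3. Inner `except TypeError` matches → `items.append(44)` → items = [19, 44].
4. `raise RuntimeError()` raises RuntimeError; propagates to outer try.
5. Outer `except RuntimeError` matches → `items.append(71)` → items = [19, 44, 71].
Result: [19, 44, 71]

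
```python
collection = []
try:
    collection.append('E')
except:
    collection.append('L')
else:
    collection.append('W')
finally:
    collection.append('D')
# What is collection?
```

Step-by-step execution trace:
1. try: `collection.append('E')` → collection = ['E']. No exception raised.
2. `except` is skipped.
3. `else` runs: `collection.append('W')` → collection = ['E', 'W'].
4. `finally` always runs: `collection.append('D')` → collection = ['E', 'W', 'D'].
Result: ['E', 'W', 'D']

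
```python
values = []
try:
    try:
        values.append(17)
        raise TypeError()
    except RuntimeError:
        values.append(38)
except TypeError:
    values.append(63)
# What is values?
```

Step-by-step execution trace:
1. Inner try: `values.append(17)` → values = [17].
2. `raise TypeError()` raises TypeError.
3. Inner `except RuntimeError` does not match TypeError; exception propagates to outer try.
4. Outer `except TypeError` matches → `values.append(63)` → values = [17, 63].
Result: [17, 63]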